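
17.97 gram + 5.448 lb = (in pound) 5.488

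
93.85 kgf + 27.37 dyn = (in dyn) 9.204e+07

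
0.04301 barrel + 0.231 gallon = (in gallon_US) 2.037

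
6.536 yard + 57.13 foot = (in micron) 2.339e+07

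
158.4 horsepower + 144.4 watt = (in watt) 1.183e+05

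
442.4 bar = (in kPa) 4.424e+04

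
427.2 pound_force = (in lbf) 427.2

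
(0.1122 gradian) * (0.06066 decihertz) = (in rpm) 0.0001021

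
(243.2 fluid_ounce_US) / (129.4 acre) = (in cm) 1.373e-06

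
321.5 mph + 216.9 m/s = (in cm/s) 3.606e+04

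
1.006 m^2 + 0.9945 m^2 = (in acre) 0.0004943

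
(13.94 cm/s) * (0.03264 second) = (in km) 4.55e-06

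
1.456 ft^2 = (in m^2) 0.1353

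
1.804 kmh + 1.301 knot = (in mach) 0.003437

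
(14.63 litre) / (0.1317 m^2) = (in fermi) 1.111e+14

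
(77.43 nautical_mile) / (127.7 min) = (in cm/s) 1872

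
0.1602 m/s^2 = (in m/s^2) 0.1602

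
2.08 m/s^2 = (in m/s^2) 2.08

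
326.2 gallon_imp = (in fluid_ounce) 5.014e+04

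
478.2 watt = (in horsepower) 0.6413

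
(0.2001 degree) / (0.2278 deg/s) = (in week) 1.452e-06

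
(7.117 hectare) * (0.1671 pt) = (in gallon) 1108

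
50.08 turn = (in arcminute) 1.082e+06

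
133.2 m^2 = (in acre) 0.03291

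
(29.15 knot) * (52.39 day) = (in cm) 6.788e+09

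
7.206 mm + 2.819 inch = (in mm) 78.81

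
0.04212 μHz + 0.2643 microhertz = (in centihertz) 3.064e-05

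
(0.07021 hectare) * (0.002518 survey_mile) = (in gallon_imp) 6.258e+05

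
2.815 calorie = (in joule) 11.78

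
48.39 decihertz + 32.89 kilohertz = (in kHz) 32.89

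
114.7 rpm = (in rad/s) 12.01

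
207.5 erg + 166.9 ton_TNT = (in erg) 6.983e+18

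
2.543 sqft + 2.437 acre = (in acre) 2.437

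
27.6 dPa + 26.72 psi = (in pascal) 1.842e+05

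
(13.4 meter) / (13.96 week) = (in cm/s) 0.0001587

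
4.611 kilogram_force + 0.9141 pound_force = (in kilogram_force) 5.026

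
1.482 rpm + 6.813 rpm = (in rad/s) 0.8687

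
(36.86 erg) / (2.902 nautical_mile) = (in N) 6.858e-10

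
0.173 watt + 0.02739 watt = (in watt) 0.2004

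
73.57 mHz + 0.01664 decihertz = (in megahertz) 7.523e-08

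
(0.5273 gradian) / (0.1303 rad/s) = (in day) 7.357e-07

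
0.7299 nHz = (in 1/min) 4.379e-08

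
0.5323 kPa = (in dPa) 5323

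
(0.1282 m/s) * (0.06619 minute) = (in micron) 5.091e+05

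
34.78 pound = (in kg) 15.78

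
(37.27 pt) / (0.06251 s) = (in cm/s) 21.03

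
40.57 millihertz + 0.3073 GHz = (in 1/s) 3.073e+08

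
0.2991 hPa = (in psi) 0.004338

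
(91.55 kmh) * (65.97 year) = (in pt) 1.5e+14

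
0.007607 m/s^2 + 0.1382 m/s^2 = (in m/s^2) 0.1458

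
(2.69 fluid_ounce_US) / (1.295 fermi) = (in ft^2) 6.612e+11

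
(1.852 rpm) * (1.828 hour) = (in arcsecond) 2.633e+08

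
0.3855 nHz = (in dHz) 3.855e-09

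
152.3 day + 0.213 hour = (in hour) 3655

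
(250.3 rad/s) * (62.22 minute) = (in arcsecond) 1.927e+11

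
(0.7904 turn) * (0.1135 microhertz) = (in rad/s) 5.637e-07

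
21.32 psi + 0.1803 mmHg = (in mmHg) 1103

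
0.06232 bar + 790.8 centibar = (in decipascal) 7.97e+06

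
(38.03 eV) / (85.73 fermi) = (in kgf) 7.247e-06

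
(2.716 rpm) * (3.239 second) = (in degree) 52.78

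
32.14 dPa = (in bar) 3.214e-05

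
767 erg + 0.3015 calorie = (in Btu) 0.001196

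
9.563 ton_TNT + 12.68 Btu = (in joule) 4.001e+10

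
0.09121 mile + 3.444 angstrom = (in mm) 1.468e+05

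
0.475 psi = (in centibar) 3.275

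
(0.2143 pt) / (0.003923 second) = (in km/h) 0.06938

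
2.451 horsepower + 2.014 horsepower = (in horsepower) 4.465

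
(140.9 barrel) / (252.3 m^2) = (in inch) 3.496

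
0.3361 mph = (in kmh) 0.5409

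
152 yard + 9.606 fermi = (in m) 139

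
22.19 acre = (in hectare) 8.98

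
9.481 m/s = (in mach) 0.02784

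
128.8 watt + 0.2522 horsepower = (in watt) 316.9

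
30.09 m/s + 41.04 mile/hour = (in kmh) 174.4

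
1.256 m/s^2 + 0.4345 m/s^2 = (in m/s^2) 1.691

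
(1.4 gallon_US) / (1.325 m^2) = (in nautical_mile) 2.16e-06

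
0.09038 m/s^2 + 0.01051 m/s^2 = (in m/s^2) 0.1009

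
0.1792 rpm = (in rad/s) 0.01877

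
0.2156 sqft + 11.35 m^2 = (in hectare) 0.001137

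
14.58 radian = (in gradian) 928.2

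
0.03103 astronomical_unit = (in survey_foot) 1.523e+10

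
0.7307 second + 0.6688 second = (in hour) 0.0003887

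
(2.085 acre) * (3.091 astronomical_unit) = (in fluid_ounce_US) 1.319e+20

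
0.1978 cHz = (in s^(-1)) 0.001978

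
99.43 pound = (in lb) 99.43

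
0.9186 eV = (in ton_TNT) 3.518e-29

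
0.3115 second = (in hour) 8.653e-05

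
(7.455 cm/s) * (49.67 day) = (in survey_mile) 198.8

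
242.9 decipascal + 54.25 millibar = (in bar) 0.05449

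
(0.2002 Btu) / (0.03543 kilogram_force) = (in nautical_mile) 0.3283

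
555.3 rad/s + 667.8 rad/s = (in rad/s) 1223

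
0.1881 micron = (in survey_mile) 1.169e-10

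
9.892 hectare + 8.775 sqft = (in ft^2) 1.065e+06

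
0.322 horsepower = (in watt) 240.1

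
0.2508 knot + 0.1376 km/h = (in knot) 0.3251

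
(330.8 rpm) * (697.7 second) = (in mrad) 2.417e+07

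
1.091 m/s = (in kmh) 3.928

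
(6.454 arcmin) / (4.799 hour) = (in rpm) 1.038e-06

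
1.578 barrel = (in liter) 250.9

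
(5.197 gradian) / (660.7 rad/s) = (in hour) 3.432e-08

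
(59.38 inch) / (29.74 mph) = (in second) 0.1134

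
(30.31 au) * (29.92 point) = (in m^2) 4.786e+10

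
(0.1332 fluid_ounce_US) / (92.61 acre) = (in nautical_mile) 5.675e-15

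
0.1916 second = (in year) 6.076e-09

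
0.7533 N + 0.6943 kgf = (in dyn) 7.562e+05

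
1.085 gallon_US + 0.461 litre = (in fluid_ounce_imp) 160.8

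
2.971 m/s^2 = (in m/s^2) 2.971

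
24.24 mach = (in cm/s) 8.254e+05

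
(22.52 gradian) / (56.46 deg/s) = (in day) 4.155e-06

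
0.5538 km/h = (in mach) 0.0004518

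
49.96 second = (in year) 1.584e-06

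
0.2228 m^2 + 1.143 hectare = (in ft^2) 1.23e+05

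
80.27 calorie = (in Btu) 0.3183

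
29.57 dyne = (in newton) 0.0002957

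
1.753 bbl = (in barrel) 1.753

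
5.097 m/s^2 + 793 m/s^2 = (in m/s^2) 798.1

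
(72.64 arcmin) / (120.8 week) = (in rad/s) 2.892e-10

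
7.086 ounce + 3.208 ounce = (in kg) 0.2918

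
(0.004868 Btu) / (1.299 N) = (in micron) 3.954e+06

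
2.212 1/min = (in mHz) 36.87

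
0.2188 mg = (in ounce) 7.718e-06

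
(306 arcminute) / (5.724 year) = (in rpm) 4.709e-09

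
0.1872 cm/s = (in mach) 5.498e-06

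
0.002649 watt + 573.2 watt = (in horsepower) 0.7687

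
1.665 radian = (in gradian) 106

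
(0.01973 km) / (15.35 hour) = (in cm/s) 0.0357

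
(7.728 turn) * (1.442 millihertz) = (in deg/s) 4.012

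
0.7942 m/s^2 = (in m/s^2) 0.7942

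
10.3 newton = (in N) 10.3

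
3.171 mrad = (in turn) 0.0005047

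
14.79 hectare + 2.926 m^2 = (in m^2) 1.479e+05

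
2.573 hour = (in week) 0.01532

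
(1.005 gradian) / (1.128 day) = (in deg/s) 9.281e-06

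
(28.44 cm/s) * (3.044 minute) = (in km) 0.05194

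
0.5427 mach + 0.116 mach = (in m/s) 224.3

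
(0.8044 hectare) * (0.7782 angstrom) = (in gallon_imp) 0.0001377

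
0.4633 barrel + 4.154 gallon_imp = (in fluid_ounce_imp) 3257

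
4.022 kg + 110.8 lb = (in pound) 119.7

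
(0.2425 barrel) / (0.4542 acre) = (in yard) 2.294e-05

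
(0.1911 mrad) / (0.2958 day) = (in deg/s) 4.284e-07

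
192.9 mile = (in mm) 3.104e+08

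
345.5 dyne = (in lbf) 0.0007767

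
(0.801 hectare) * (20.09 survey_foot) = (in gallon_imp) 1.079e+07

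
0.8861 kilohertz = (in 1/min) 5.317e+04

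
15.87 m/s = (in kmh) 57.13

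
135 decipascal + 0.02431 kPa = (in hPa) 0.3781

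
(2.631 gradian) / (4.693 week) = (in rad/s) 1.456e-08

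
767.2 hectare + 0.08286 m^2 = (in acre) 1896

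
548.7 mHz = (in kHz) 0.0005487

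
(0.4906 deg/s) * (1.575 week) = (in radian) 8156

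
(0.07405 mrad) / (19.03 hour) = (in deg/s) 6.193e-08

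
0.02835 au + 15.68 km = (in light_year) 4.483e-07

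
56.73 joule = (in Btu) 0.05377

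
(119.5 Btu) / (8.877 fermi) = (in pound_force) 3.193e+18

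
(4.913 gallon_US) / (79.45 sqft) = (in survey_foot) 0.008266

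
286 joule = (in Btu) 0.2711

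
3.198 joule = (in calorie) 0.7643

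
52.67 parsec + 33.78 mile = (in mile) 1.01e+15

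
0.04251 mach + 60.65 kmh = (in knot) 60.88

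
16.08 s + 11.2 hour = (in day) 0.4669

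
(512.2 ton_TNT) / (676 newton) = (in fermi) 3.17e+24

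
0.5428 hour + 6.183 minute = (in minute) 38.75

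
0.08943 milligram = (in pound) 1.972e-07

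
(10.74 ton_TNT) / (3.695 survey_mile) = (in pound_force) 1.699e+06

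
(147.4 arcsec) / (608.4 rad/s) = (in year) 3.725e-14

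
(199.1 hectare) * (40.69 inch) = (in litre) 2.058e+09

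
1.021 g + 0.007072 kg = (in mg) 8093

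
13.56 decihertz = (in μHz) 1.356e+06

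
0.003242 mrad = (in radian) 3.242e-06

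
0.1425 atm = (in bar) 0.1444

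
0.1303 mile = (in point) 5.944e+05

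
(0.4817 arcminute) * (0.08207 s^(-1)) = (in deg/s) 0.0006589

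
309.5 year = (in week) 1.614e+04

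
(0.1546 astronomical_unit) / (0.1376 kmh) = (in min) 1.008e+10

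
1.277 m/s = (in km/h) 4.597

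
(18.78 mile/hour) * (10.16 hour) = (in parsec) 9.951e-12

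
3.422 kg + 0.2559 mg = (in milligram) 3.422e+06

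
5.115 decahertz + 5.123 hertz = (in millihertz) 5.627e+04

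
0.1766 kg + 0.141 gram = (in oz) 6.234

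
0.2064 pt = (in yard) 7.963e-05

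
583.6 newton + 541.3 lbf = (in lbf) 672.5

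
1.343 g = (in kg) 0.001343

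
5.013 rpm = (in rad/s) 0.525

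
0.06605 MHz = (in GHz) 6.605e-05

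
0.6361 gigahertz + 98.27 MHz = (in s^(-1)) 7.344e+08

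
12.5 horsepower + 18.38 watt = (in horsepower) 12.52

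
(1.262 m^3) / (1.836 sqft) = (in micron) 7.399e+06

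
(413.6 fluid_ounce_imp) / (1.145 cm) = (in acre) 0.0002536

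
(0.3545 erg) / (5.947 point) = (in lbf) 3.799e-06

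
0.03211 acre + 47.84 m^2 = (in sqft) 1914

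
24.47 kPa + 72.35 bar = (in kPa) 7259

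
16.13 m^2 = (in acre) 0.003986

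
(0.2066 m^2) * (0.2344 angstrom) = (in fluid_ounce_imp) 1.704e-07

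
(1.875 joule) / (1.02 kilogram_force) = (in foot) 0.615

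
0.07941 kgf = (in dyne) 7.787e+04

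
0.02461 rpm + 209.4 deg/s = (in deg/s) 209.5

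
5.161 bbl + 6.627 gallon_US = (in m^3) 0.8456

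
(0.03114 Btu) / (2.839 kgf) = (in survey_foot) 3.872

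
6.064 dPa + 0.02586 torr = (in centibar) 0.004054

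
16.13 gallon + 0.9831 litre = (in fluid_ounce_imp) 2184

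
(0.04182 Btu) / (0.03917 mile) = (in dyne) 6.999e+04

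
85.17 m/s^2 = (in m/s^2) 85.17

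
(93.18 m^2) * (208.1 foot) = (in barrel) 3.717e+04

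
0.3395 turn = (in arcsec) 4.4e+05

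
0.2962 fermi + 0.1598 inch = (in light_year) 4.29e-19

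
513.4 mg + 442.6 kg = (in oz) 1.561e+04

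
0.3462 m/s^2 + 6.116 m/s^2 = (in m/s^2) 6.462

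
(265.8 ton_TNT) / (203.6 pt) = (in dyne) 1.548e+18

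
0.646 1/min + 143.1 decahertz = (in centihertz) 1.431e+05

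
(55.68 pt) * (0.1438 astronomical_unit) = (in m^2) 4.226e+08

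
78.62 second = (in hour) 0.02184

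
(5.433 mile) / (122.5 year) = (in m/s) 2.263e-06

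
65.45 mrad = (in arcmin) 225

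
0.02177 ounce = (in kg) 0.0006172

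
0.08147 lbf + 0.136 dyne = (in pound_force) 0.08147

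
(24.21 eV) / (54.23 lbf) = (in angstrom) 1.608e-10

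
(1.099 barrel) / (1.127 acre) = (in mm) 0.03831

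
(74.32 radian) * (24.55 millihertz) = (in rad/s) 1.825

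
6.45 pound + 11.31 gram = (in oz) 103.6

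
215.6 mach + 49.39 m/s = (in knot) 1.428e+05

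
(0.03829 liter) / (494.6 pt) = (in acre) 5.423e-08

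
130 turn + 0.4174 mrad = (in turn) 130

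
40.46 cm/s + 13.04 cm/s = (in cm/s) 53.5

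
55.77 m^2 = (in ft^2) 600.3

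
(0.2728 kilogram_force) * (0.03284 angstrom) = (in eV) 5.483e+07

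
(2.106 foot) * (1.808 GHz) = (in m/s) 1.161e+09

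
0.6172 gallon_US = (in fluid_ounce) 79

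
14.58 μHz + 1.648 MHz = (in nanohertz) 1.648e+15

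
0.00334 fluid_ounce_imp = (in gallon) 2.507e-05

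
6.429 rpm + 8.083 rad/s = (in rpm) 83.62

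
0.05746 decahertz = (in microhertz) 5.746e+05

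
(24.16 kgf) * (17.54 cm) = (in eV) 2.594e+20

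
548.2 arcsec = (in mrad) 2.658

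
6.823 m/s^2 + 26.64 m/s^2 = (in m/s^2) 33.46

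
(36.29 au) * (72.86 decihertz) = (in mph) 8.848e+13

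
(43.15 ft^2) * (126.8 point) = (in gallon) 47.37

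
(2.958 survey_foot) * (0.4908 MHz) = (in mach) 1300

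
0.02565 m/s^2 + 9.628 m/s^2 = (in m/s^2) 9.654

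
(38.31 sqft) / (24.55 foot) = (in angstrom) 4.756e+09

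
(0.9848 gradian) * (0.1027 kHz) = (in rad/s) 1.589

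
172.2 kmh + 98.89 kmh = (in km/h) 271.1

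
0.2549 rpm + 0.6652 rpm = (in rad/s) 0.09635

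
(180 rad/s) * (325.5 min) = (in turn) 5.595e+05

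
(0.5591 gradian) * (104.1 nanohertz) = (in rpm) 8.73e-09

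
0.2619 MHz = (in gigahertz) 0.0002619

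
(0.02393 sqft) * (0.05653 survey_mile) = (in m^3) 0.2023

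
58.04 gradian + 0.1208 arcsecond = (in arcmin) 3134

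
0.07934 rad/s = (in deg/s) 4.546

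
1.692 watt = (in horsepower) 0.002269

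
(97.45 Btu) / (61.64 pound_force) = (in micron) 3.75e+08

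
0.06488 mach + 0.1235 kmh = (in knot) 43.01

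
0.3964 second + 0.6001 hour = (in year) 6.852e-05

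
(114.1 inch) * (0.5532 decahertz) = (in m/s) 16.03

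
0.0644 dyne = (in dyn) 0.0644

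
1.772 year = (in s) 5.588e+07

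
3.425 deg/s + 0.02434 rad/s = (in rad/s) 0.08412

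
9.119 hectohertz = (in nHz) 9.119e+11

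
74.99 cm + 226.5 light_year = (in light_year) 226.5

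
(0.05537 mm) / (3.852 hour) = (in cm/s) 3.993e-07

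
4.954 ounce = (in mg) 1.404e+05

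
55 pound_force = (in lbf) 55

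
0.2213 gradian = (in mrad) 3.476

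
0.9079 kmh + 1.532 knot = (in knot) 2.022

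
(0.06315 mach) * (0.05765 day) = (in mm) 1.071e+08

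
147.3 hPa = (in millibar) 147.3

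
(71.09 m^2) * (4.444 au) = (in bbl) 2.973e+14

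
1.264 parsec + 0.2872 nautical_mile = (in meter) 3.9e+16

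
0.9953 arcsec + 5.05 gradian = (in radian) 0.07933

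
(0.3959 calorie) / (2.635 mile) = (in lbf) 8.781e-05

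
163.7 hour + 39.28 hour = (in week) 1.208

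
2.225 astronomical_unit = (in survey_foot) 1.092e+12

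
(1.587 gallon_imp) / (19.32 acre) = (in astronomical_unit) 6.168e-19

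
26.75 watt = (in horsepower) 0.03587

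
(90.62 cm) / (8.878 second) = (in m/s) 0.1021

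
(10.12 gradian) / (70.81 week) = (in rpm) 3.545e-08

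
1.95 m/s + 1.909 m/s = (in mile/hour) 8.632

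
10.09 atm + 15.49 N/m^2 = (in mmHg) 7669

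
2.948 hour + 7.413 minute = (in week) 0.01828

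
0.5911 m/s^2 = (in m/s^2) 0.5911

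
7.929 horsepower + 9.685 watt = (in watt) 5922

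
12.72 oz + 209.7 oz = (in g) 6306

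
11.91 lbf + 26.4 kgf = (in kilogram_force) 31.8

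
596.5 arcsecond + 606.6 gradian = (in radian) 9.531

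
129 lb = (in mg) 5.851e+07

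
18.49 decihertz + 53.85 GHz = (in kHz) 5.385e+07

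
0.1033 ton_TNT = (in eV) 2.698e+27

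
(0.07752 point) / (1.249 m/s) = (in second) 2.19e-05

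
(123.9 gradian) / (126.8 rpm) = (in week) 2.423e-07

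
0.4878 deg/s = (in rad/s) 0.008514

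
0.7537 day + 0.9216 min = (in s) 6.517e+04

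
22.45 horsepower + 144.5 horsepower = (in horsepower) 166.9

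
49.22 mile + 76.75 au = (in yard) 1.256e+13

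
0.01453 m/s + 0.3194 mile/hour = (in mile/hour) 0.3519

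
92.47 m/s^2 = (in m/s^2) 92.47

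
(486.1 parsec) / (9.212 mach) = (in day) 5.535e+10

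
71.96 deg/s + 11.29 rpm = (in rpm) 23.28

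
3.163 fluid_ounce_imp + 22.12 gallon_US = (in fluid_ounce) 2834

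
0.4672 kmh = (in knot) 0.2523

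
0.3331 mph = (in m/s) 0.1489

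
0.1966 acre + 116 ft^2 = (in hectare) 0.08064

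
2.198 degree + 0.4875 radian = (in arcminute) 1808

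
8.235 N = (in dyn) 8.235e+05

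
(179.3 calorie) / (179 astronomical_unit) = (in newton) 2.802e-11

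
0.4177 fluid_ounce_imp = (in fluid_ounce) 0.4013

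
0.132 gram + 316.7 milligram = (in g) 0.4487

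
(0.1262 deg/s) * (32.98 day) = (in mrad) 6.276e+06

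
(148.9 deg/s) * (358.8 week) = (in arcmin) 1.939e+12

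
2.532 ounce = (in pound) 0.1583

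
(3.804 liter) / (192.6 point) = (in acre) 1.383e-05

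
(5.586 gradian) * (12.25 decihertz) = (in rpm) 1.026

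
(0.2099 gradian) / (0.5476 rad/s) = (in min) 0.0001004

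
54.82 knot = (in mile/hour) 63.09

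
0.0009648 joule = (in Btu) 9.145e-07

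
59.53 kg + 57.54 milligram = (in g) 5.953e+04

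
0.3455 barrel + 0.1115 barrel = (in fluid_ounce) 2457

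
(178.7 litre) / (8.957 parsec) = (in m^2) 6.466e-19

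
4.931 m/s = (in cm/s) 493.1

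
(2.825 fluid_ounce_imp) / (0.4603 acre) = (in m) 4.309e-08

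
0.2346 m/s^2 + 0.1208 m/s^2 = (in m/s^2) 0.3554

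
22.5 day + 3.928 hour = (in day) 22.66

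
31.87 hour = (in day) 1.328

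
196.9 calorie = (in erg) 8.238e+09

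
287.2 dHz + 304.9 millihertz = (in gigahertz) 2.902e-08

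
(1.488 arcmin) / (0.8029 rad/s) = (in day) 6.24e-09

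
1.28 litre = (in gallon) 0.3381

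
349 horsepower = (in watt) 2.602e+05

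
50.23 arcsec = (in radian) 0.0002435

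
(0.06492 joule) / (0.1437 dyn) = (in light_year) 4.775e-12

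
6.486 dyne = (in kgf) 6.614e-06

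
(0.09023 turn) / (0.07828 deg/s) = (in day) 0.004803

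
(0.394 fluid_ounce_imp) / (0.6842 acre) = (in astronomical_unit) 2.703e-20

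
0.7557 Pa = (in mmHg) 0.005668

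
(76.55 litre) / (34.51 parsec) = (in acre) 1.776e-23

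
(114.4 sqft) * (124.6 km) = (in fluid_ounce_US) 4.478e+10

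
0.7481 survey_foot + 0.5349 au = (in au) 0.5349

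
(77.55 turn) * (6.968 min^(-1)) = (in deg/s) 3242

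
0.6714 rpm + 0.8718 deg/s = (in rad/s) 0.08552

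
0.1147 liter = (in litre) 0.1147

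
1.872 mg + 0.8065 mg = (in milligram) 2.679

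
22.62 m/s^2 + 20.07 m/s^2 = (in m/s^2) 42.69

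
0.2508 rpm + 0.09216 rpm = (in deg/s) 2.058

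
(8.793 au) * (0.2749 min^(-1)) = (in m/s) 6.027e+09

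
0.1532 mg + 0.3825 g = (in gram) 0.3827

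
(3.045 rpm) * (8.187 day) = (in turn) 3.59e+04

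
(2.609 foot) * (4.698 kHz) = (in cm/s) 3.736e+05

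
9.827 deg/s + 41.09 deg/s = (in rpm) 8.486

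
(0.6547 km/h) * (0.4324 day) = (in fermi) 6.794e+18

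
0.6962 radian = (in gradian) 44.32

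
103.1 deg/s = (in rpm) 17.18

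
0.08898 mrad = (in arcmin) 0.3059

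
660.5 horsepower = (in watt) 4.925e+05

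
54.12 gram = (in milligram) 5.412e+04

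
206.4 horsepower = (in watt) 1.539e+05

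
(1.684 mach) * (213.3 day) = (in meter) 1.057e+10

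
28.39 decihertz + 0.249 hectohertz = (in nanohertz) 2.774e+10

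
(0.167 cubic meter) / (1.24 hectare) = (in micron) 13.47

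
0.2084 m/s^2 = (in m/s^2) 0.2084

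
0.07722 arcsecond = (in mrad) 0.0003744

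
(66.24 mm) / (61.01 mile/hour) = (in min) 4.048e-05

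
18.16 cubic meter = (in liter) 1.816e+04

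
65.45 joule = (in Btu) 0.06203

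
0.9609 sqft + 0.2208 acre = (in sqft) 9619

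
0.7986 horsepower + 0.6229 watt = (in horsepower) 0.7994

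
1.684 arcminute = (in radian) 0.0004899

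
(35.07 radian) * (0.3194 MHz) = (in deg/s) 6.418e+08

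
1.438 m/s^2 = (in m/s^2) 1.438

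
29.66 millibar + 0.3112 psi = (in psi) 0.7414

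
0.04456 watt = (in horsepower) 5.976e-05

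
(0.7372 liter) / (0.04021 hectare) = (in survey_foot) 6.015e-06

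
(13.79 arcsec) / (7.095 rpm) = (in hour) 2.5e-08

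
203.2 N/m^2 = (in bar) 0.002032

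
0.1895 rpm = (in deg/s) 1.137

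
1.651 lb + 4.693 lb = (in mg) 2.878e+06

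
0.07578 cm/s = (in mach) 2.226e-06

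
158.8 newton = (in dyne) 1.588e+07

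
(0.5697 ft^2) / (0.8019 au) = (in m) 4.412e-13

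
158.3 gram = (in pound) 0.349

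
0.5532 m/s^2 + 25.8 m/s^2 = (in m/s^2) 26.35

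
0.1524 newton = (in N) 0.1524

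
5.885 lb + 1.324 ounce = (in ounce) 95.48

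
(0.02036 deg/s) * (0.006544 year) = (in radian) 73.33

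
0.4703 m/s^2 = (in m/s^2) 0.4703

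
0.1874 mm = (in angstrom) 1.874e+06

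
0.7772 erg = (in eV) 4.851e+11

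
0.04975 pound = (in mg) 2.257e+04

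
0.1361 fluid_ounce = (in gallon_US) 0.001063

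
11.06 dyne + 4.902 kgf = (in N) 48.07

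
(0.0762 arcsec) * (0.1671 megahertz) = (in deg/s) 3.537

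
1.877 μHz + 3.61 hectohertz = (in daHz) 36.1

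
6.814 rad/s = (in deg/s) 390.4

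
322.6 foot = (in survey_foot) 322.6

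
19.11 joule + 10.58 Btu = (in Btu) 10.6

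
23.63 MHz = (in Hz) 2.363e+07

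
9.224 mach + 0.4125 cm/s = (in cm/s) 3.141e+05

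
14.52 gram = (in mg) 1.452e+04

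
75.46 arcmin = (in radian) 0.02195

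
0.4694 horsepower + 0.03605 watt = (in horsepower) 0.4694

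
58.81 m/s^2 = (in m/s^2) 58.81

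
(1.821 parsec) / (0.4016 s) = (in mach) 4.109e+14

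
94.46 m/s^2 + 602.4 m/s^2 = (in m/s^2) 696.9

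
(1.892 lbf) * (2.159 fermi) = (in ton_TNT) 4.343e-24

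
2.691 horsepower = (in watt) 2007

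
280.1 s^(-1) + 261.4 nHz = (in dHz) 2801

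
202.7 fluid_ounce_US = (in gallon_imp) 1.319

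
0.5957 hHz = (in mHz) 5.957e+04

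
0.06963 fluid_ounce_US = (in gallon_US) 0.000544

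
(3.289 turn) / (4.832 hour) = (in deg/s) 0.06807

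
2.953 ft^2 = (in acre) 6.779e-05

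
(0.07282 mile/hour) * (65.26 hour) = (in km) 7.648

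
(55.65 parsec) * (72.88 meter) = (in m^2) 1.251e+20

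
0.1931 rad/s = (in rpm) 1.844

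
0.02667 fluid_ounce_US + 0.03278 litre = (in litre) 0.03357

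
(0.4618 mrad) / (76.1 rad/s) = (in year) 1.924e-13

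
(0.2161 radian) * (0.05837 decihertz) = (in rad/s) 0.001261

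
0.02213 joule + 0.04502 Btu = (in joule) 47.52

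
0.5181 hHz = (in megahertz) 5.181e-05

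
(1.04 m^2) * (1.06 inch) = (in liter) 28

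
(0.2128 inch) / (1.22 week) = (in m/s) 7.325e-09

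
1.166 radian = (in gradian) 74.23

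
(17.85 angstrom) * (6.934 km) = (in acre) 3.058e-09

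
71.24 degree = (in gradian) 79.16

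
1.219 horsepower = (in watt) 909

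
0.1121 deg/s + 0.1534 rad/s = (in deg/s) 8.901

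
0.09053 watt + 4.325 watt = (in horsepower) 0.005921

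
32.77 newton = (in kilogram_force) 3.342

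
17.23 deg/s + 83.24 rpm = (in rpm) 86.11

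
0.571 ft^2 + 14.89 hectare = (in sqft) 1.603e+06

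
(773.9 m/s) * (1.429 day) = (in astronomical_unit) 0.0006387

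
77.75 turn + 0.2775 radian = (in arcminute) 1.68e+06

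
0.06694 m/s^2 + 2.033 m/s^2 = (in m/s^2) 2.1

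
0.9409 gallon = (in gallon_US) 0.9409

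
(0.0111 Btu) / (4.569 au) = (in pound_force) 3.852e-12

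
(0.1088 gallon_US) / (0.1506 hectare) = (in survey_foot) 8.972e-07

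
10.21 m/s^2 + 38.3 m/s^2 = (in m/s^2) 48.51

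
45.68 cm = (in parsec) 1.48e-17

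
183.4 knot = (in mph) 211.1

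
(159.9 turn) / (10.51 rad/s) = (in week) 0.0001581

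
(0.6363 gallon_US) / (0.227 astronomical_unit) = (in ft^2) 7.635e-13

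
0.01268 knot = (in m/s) 0.006523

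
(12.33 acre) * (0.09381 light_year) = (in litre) 4.428e+22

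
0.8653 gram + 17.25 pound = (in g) 7825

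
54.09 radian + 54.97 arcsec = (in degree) 3099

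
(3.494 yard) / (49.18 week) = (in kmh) 3.867e-07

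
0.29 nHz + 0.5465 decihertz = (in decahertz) 0.005465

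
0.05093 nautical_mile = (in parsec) 3.057e-15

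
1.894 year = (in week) 98.76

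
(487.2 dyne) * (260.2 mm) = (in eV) 7.912e+15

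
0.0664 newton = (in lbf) 0.01493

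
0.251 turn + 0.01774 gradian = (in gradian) 100.4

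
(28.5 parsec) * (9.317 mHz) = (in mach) 2.406e+13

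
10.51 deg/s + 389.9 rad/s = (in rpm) 3725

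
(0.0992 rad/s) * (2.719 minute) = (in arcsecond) 3.338e+06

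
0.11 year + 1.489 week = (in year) 0.1386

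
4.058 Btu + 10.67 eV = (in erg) 4.281e+10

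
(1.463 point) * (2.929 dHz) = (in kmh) 0.0005442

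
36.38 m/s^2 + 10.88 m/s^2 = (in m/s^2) 47.26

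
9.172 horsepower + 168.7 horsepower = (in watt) 1.326e+05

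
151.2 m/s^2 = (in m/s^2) 151.2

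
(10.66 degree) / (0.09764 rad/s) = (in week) 3.151e-06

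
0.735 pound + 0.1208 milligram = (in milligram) 3.334e+05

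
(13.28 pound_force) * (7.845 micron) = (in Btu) 4.392e-07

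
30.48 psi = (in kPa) 210.2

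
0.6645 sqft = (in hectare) 6.173e-06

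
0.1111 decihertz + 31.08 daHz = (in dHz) 3108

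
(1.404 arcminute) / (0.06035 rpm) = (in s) 0.06462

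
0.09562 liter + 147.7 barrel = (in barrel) 147.7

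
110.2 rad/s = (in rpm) 1052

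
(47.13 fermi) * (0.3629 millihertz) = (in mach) 5.023e-20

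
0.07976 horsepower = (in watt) 59.48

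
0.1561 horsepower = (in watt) 116.4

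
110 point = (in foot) 0.1273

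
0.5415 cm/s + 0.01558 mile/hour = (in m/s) 0.01238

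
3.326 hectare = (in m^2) 3.326e+04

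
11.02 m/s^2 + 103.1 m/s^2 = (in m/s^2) 114.1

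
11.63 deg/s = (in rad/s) 0.203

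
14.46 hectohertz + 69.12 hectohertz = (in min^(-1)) 5.015e+05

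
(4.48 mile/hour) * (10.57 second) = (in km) 0.02117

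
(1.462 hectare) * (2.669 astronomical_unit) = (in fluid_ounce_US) 1.974e+20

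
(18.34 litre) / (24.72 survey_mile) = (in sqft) 4.962e-06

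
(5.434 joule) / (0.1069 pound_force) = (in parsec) 3.703e-16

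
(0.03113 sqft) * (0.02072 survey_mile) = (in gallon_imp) 21.21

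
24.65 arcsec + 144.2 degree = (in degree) 144.2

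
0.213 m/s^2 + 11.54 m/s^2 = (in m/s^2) 11.75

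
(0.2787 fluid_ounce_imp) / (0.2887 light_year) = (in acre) 7.164e-25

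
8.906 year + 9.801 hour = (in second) 2.809e+08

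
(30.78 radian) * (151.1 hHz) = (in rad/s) 4.651e+05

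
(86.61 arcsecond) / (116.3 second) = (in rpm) 3.448e-05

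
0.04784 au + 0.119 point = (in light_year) 7.565e-07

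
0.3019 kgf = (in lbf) 0.6656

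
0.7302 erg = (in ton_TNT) 1.745e-17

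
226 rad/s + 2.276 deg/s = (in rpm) 2159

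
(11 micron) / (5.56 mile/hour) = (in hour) 1.229e-09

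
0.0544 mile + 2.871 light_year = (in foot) 8.911e+16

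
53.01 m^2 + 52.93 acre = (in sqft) 2.306e+06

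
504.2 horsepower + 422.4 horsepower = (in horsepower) 926.6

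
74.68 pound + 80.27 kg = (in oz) 4026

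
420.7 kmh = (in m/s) 116.9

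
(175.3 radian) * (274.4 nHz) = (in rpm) 0.0004593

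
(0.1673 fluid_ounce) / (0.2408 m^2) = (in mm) 0.02055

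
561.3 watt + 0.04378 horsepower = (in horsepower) 0.7965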